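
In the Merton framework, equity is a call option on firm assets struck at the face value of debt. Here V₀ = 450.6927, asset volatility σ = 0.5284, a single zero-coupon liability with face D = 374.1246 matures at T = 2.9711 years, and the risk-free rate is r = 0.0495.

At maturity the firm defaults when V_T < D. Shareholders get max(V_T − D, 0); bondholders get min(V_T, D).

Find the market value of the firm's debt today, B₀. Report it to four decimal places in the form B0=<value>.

d₁ = [ln(V₀/D) + (r + σ²/2)T] / (σ√T)
   = [ln(450.6927/374.1246) + (0.0495 + 0.5·0.5284²)·2.9711] / (0.5284·√2.9711)
   = [0.186197 + 0.561845] / 0.910797 = 0.821305
d₂ = d₁ − σ√T = 0.821305 − 0.910797 = -0.089492
N(d₁) = 0.794264,  N(d₂) = 0.464345,  e^(−rT) = 0.863234
E₀ = V₀·N(d₁) − D·e^(−rT)·N(d₂)
   = 450.6927·0.794264 − 374.1246·0.863234·0.464345 = 208.005166
B₀ = V₀ − E₀ = 450.6927 − 208.005166 = 242.687534

B0=242.6875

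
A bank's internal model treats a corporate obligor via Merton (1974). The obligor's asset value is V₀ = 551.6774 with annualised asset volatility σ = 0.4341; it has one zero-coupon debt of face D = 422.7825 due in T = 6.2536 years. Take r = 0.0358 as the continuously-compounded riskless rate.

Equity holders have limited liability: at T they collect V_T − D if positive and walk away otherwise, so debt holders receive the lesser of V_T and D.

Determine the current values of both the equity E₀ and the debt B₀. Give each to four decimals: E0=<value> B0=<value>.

E0=306.6873 B0=244.9901

d₁ = [ln(V₀/D) + (r + σ²/2)T] / (σ√T)
   = [ln(551.6774/422.7825) + (0.0358 + 0.5·0.4341²)·6.2536] / (0.4341·√6.2536)
   = [0.266106 + 0.813102] / 1.085563 = 0.994146
d₂ = d₁ − σ√T = 0.994146 − 1.085563 = -0.091417
N(d₁) = 0.839924,  N(d₂) = 0.463581,  e^(−rT) = 0.799412
E₀ = V₀·N(d₁) − D·e^(−rT)·N(d₂)
   = 551.6774·0.839924 − 422.7825·0.799412·0.463581 = 306.687312
B₀ = V₀ − E₀ = 551.6774 − 306.687312 = 244.990088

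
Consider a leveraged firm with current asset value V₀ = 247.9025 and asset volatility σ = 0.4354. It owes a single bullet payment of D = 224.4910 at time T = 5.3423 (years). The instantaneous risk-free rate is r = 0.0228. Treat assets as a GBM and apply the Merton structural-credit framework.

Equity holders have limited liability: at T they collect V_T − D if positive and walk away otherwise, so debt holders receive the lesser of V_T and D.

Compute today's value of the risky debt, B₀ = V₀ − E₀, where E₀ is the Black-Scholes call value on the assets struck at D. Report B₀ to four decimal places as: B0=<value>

B0=135.4208

d₁ = [ln(V₀/D) + (r + σ²/2)T] / (σ√T)
   = [ln(247.9025/224.4910) + (0.0228 + 0.5·0.4354²)·5.3423] / (0.4354·√5.3423)
   = [0.099200 + 0.628183] / 1.006358 = 0.722787
d₂ = d₁ − σ√T = 0.722787 − 1.006358 = -0.283571
N(d₁) = 0.765095,  N(d₂) = 0.388370,  e^(−rT) = 0.885321
E₀ = V₀·N(d₁) − D·e^(−rT)·N(d₂)
   = 247.9025·0.765095 − 224.4910·0.885321·0.388370 = 112.481705
B₀ = V₀ − E₀ = 247.9025 − 112.481705 = 135.420795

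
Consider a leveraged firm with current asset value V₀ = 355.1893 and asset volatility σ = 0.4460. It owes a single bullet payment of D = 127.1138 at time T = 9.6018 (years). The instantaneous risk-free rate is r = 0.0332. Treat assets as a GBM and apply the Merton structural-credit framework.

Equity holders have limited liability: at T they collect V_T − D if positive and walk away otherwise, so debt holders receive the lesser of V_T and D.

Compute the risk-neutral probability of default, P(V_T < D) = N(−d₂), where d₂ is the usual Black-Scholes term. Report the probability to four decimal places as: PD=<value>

PD=0.3885

d₁ = [ln(V₀/D) + (r + σ²/2)T] / (σ√T)
   = [ln(355.1893/127.1138) + (0.0332 + 0.5·0.4460²)·9.6018] / (0.4460·√9.6018)
   = [1.027568 + 1.273756] / 1.382010 = 1.665200
d₂ = d₁ − σ√T = 1.665200 − 1.382010 = 0.283190
risk-neutral PD = N(−d₂) = N(-0.283190) = 0.388515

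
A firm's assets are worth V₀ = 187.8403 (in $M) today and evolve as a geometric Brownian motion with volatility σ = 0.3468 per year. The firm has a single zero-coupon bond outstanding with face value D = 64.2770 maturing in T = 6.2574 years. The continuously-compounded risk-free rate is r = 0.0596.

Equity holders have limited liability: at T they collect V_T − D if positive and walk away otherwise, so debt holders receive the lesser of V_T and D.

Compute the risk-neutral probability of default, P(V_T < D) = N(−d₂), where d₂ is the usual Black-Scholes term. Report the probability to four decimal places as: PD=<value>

d₁ = [ln(V₀/D) + (r + σ²/2)T] / (σ√T)
   = [ln(187.8403/64.2770) + (0.0596 + 0.5·0.3468²)·6.2574] / (0.3468·√6.2574)
   = [1.072390 + 0.749231] / 0.867513 = 2.099819
d₂ = d₁ − σ√T = 2.099819 − 0.867513 = 1.232306
risk-neutral PD = N(−d₂) = N(-1.232306) = 0.108917

PD=0.1089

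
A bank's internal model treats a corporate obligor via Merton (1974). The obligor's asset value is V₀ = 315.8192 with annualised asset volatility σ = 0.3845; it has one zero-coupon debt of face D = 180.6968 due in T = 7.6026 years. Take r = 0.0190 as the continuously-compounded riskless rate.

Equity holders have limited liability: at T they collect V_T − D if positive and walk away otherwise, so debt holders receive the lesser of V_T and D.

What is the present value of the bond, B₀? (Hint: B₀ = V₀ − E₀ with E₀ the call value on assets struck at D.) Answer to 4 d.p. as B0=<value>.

d₁ = [ln(V₀/D) + (r + σ²/2)T] / (σ√T)
   = [ln(315.8192/180.6968) + (0.0190 + 0.5·0.3845²)·7.6026] / (0.3845·√7.6026)
   = [0.558349 + 0.706435] / 1.060175 = 1.192996
d₂ = d₁ − σ√T = 1.192996 − 1.060175 = 0.132821
N(d₁) = 0.883565,  N(d₂) = 0.552833,  e^(−rT) = 0.865499
E₀ = V₀·N(d₁) − D·e^(−rT)·N(d₂)
   = 315.8192·0.883565 − 180.6968·0.865499·0.552833 = 192.587569
B₀ = V₀ − E₀ = 315.8192 − 192.587569 = 123.231631

B0=123.2316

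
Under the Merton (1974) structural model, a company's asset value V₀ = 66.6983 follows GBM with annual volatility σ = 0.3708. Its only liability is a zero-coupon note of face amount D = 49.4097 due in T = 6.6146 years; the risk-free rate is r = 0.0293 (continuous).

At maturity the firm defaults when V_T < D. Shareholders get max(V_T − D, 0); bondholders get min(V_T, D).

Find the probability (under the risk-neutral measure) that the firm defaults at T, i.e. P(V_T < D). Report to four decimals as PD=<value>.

d₁ = [ln(V₀/D) + (r + σ²/2)T] / (σ√T)
   = [ln(66.6983/49.4097) + (0.0293 + 0.5·0.3708²)·6.6146] / (0.3708·√6.6146)
   = [0.300033 + 0.648537] / 0.953656 = 0.994667
d₂ = d₁ − σ√T = 0.994667 − 0.953656 = 0.041012
risk-neutral PD = N(−d₂) = N(-0.041012) = 0.483643

PD=0.4836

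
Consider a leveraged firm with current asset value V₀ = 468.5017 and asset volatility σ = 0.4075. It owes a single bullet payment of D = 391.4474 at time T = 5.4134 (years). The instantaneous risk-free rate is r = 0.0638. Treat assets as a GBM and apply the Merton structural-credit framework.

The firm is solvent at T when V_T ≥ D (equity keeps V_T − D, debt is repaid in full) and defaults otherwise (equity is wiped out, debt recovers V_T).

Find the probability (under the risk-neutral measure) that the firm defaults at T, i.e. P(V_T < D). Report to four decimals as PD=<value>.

d₁ = [ln(V₀/D) + (r + σ²/2)T] / (σ√T)
   = [ln(468.5017/391.4474) + (0.0638 + 0.5·0.4075²)·5.4134] / (0.4075·√5.4134)
   = [0.179689 + 0.794839] / 0.948119 = 1.027854
d₂ = d₁ − σ√T = 1.027854 − 0.948119 = 0.079736
risk-neutral PD = N(−d₂) = N(-0.079736) = 0.468224

PD=0.4682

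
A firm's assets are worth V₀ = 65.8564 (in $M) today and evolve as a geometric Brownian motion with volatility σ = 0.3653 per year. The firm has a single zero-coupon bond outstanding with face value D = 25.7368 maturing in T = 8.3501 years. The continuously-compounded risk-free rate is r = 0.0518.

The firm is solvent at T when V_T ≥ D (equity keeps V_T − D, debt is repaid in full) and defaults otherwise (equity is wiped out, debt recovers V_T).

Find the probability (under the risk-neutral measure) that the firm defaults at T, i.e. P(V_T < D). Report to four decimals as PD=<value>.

d₁ = [ln(V₀/D) + (r + σ²/2)T] / (σ√T)
   = [ln(65.8564/25.7368) + (0.0518 + 0.5·0.3653²)·8.3501] / (0.3653·√8.3501)
   = [0.939555 + 0.989671] / 1.055591 = 1.827627
d₂ = d₁ − σ√T = 1.827627 − 1.055591 = 0.772036
risk-neutral PD = N(−d₂) = N(-0.772036) = 0.220046

PD=0.2200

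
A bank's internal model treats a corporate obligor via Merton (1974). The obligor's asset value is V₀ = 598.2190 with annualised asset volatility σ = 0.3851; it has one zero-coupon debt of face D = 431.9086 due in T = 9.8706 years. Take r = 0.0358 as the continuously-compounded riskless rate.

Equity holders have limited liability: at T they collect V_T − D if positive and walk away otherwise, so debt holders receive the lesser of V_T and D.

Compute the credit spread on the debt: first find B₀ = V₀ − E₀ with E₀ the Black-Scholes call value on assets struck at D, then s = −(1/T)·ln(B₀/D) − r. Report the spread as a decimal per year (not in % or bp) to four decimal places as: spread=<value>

spread=0.0329

d₁ = [ln(V₀/D) + (r + σ²/2)T] / (σ√T)
   = [ln(598.2190/431.9086) + (0.0358 + 0.5·0.3851²)·9.8706] / (0.3851·√9.8706)
   = [0.325743 + 1.085282] / 1.209888 = 1.166244
d₂ = d₁ − σ√T = 1.166244 − 1.209888 = -0.043644
N(d₁) = 0.878242,  N(d₂) = 0.482594,  e^(−rT) = 0.702319
E₀ = V₀·N(d₁) − D·e^(−rT)·N(d₂)
   = 598.2190·0.878242 − 431.9086·0.702319·0.482594 = 378.992198
B₀ = V₀ − E₀ = 598.2190 − 378.992198 = 219.226802
spread = −(1/T)·ln(B₀/D) − r = −(1/9.8706)·ln(219.226802/431.9086) − 0.0358 = 0.03289969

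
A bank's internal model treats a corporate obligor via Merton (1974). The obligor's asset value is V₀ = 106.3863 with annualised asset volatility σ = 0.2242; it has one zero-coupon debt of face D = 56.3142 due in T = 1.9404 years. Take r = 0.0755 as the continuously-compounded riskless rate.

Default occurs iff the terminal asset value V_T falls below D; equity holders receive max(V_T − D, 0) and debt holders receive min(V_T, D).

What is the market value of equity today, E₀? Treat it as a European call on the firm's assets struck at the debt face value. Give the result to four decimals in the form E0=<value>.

E0=57.7900

d₁ = [ln(V₀/D) + (r + σ²/2)T] / (σ√T)
   = [ln(106.3863/56.3142) + (0.0755 + 0.5·0.2242²)·1.9404] / (0.2242·√1.9404)
   = [0.636130 + 0.195268] / 0.312307 = 2.662121
d₂ = d₁ − σ√T = 2.662121 − 0.312307 = 2.349814
N(d₁) = 0.996117,  N(d₂) = 0.990609,  e^(−rT) = 0.863726
E₀ = V₀·N(d₁) − D·e^(−rT)·N(d₂)
   = 106.3863·0.996117 − 56.3142·0.863726·0.990609 = 57.790039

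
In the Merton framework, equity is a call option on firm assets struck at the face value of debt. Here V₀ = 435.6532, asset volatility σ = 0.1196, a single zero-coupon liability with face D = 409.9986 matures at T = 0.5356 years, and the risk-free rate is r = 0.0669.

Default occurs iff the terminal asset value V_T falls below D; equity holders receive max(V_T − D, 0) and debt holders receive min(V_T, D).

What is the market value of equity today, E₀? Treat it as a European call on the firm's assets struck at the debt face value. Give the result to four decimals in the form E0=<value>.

E0=42.5636

d₁ = [ln(V₀/D) + (r + σ²/2)T] / (σ√T)
   = [ln(435.6532/409.9986) + (0.0669 + 0.5·0.1196²)·0.5356] / (0.1196·√0.5356)
   = [0.060693 + 0.039662] / 0.087529 = 1.146536
d₂ = d₁ − σ√T = 1.146536 − 0.087529 = 1.059007
N(d₁) = 0.874213,  N(d₂) = 0.855202,  e^(−rT) = 0.964803
E₀ = V₀·N(d₁) − D·e^(−rT)·N(d₂)
   = 435.6532·0.874213 − 409.9986·0.964803·0.855202 = 42.563580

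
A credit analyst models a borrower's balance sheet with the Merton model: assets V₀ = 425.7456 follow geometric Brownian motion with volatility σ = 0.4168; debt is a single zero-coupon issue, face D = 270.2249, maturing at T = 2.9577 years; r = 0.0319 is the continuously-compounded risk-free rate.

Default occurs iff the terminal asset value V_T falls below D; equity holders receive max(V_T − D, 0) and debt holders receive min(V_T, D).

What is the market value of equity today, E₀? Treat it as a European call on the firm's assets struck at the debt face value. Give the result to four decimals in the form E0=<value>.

d₁ = [ln(V₀/D) + (r + σ²/2)T] / (σ√T)
   = [ln(425.7456/270.2249) + (0.0319 + 0.5·0.4168²)·2.9577] / (0.4168·√2.9577)
   = [0.454587 + 0.351260] / 0.716811 = 1.124211
d₂ = d₁ − σ√T = 1.124211 − 0.716811 = 0.407400
N(d₁) = 0.869538,  N(d₂) = 0.658143,  e^(−rT) = 0.909964
E₀ = V₀·N(d₁) − D·e^(−rT)·N(d₂)
   = 425.7456·0.869538 − 270.2249·0.909964·0.658143 = 208.368159

E0=208.3682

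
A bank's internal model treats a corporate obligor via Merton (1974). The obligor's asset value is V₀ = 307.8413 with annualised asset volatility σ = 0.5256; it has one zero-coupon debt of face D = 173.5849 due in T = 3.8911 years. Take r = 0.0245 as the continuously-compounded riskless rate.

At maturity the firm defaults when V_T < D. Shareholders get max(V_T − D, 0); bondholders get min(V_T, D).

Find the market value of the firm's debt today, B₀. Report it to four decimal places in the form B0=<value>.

d₁ = [ln(V₀/D) + (r + σ²/2)T] / (σ√T)
   = [ln(307.8413/173.5849) + (0.0245 + 0.5·0.5256²)·3.8911] / (0.5256·√3.8911)
   = [0.572918 + 0.632801] / 1.036792 = 1.162932
d₂ = d₁ − σ√T = 1.162932 − 1.036792 = 0.126140
N(d₁) = 0.877571,  N(d₂) = 0.550189,  e^(−rT) = 0.909071
E₀ = V₀·N(d₁) − D·e^(−rT)·N(d₂)
   = 307.8413·0.877571 − 173.5849·0.909071·0.550189 = 183.332269
B₀ = V₀ − E₀ = 307.8413 − 183.332269 = 124.509031

B0=124.5090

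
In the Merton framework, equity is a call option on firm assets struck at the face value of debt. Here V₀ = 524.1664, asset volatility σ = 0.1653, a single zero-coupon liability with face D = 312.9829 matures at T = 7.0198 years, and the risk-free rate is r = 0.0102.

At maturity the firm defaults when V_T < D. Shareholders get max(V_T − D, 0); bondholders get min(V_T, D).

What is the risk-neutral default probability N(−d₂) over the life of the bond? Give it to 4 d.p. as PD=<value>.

d₁ = [ln(V₀/D) + (r + σ²/2)T] / (σ√T)
   = [ln(524.1664/312.9829) + (0.0102 + 0.5·0.1653²)·7.0198] / (0.1653·√7.0198)
   = [0.515661 + 0.167507] / 0.437961 = 1.559883
d₂ = d₁ − σ√T = 1.559883 − 0.437961 = 1.121922
risk-neutral PD = N(−d₂) = N(-1.121922) = 0.130948

PD=0.1309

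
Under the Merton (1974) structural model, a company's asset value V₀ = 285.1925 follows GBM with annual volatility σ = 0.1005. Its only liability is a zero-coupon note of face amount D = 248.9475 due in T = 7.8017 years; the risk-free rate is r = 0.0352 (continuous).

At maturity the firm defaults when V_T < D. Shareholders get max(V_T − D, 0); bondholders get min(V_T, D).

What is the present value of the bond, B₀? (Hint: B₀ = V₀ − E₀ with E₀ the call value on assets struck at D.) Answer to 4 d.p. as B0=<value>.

d₁ = [ln(V₀/D) + (r + σ²/2)T] / (σ√T)
   = [ln(285.1925/248.9475) + (0.0352 + 0.5·0.1005²)·7.8017] / (0.1005·√7.8017)
   = [0.135922 + 0.314019] / 0.280712 = 1.602860
d₂ = d₁ − σ√T = 1.602860 − 0.280712 = 1.322148
N(d₁) = 0.945517,  N(d₂) = 0.906941,  e^(−rT) = 0.759861
E₀ = V₀·N(d₁) − D·e^(−rT)·N(d₂)
   = 285.1925·0.945517 − 248.9475·0.759861·0.906941 = 98.092565
B₀ = V₀ − E₀ = 285.1925 − 98.092565 = 187.099935

B0=187.0999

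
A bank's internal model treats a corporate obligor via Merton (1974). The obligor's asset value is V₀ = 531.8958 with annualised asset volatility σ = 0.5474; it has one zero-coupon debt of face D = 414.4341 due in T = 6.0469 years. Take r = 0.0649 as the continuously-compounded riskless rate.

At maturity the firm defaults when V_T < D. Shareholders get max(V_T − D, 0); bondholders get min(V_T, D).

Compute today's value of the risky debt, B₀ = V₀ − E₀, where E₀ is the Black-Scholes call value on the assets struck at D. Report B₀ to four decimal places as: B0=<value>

B0=184.7240

d₁ = [ln(V₀/D) + (r + σ²/2)T] / (σ√T)
   = [ln(531.8958/414.4341) + (0.0649 + 0.5·0.5474²)·6.0469] / (0.5474·√6.0469)
   = [0.249534 + 1.298411] / 1.346081 = 1.149964
d₂ = d₁ − σ√T = 1.149964 − 1.346081 = -0.196117
N(d₁) = 0.874921,  N(d₂) = 0.422259,  e^(−rT) = 0.675404
E₀ = V₀·N(d₁) − D·e^(−rT)·N(d₂)
   = 531.8958·0.874921 − 414.4341·0.675404·0.422259 = 347.171776
B₀ = V₀ − E₀ = 531.8958 − 347.171776 = 184.724024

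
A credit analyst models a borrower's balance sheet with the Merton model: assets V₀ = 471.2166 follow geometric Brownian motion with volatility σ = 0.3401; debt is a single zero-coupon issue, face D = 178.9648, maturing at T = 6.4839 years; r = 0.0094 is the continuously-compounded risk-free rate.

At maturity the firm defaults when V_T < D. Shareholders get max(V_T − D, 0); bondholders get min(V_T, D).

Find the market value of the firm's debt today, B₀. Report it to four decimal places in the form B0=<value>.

B0=155.2181

d₁ = [ln(V₀/D) + (r + σ²/2)T] / (σ√T)
   = [ln(471.2166/178.9648) + (0.0094 + 0.5·0.3401²)·6.4839] / (0.3401·√6.4839)
   = [0.968129 + 0.435939] / 0.866014 = 1.621299
d₂ = d₁ − σ√T = 1.621299 − 0.866014 = 0.755285
N(d₁) = 0.947523,  N(d₂) = 0.774961,  e^(−rT) = 0.940872
E₀ = V₀·N(d₁) − D·e^(−rT)·N(d₂)
   = 471.2166·0.947523 − 178.9648·0.940872·0.774961 = 315.998493
B₀ = V₀ − E₀ = 471.2166 − 315.998493 = 155.218107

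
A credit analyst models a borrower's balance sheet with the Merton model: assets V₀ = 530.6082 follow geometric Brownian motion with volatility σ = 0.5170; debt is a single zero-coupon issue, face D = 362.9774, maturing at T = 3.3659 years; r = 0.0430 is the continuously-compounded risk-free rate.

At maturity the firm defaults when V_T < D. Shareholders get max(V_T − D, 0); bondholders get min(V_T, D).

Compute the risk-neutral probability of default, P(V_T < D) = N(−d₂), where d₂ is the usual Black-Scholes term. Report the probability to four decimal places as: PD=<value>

PD=0.4687

d₁ = [ln(V₀/D) + (r + σ²/2)T] / (σ√T)
   = [ln(530.6082/362.9774) + (0.0430 + 0.5·0.5170²)·3.3659] / (0.5170·√3.3659)
   = [0.379683 + 0.594568] / 0.948508 = 1.027140
d₂ = d₁ − σ√T = 1.027140 − 0.948508 = 0.078632
risk-neutral PD = N(−d₂) = N(-0.078632) = 0.468663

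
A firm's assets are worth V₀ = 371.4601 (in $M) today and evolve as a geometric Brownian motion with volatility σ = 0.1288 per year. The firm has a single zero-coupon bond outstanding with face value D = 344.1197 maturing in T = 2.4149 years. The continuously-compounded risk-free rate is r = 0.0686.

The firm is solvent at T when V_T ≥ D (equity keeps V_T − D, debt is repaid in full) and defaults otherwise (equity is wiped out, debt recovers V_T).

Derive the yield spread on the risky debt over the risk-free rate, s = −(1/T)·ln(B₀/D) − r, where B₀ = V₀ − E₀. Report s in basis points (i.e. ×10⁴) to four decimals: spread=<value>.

d₁ = [ln(V₀/D) + (r + σ²/2)T] / (σ√T)
   = [ln(371.4601/344.1197) + (0.0686 + 0.5·0.1288²)·2.4149] / (0.1288·√2.4149)
   = [0.076452 + 0.185693] / 0.200155 = 1.309713
d₂ = d₁ − σ√T = 1.309713 − 0.200155 = 1.109558
N(d₁) = 0.904853,  N(d₂) = 0.866405,  e^(−rT) = 0.847332
E₀ = V₀·N(d₁) − D·e^(−rT)·N(d₂)
   = 371.4601·0.904853 − 344.1197·0.847332·0.866405 = 83.487229
B₀ = V₀ − E₀ = 371.4601 − 83.487229 = 287.972871
spread = −(1/T)·ln(B₀/D) − r = −(1/2.4149)·ln(287.972871/344.1197) − 0.0686 = 0.00516011
in basis points: 0.00516011 × 10⁴ = 51.6011 bp

spread=51.6011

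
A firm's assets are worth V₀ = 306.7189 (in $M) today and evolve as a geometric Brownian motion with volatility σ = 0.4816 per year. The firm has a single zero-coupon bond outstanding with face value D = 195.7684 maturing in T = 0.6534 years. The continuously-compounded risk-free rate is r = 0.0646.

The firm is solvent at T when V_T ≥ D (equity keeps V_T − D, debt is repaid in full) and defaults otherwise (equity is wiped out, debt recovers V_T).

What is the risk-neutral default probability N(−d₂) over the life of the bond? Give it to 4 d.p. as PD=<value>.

PD=0.1430

d₁ = [ln(V₀/D) + (r + σ²/2)T] / (σ√T)
   = [ln(306.7189/195.7684) + (0.0646 + 0.5·0.4816²)·0.6534] / (0.4816·√0.6534)
   = [0.448999 + 0.117984] / 0.389293 = 1.456446
d₂ = d₁ − σ√T = 1.456446 − 0.389293 = 1.067153
risk-neutral PD = N(−d₂) = N(-1.067153) = 0.142951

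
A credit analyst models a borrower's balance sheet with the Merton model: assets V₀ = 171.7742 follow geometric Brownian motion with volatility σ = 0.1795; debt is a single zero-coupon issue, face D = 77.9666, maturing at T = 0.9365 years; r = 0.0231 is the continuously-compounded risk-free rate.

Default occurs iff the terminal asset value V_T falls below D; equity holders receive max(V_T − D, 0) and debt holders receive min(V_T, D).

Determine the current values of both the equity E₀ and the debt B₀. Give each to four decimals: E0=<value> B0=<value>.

E0=95.4762 B0=76.2980

d₁ = [ln(V₀/D) + (r + σ²/2)T] / (σ√T)
   = [ln(171.7742/77.9666) + (0.0231 + 0.5·0.1795²)·0.9365] / (0.1795·√0.9365)
   = [0.789900 + 0.036720] / 0.173707 = 4.758695
d₂ = d₁ − σ√T = 4.758695 − 0.173707 = 4.584988
N(d₁) = 0.999999,  N(d₂) = 0.999998,  e^(−rT) = 0.978599
E₀ = V₀·N(d₁) − D·e^(−rT)·N(d₂)
   = 171.7742·0.999999 − 77.9666·0.978599·0.999998 = 95.476156
B₀ = V₀ − E₀ = 171.7742 − 95.476156 = 76.298044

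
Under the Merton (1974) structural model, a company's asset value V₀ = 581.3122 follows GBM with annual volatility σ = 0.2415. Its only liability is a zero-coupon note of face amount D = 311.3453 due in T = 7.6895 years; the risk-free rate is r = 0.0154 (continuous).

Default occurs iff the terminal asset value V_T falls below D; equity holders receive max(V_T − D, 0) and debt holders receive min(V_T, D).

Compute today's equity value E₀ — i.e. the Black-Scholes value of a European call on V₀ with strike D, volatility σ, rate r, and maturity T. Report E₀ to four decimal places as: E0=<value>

E0=322.1772

d₁ = [ln(V₀/D) + (r + σ²/2)T] / (σ√T)
   = [ln(581.3122/311.3453) + (0.0154 + 0.5·0.2415²)·7.6895] / (0.2415·√7.6895)
   = [0.624385 + 0.342653] / 0.669678 = 1.444034
d₂ = d₁ − σ√T = 1.444034 − 0.669678 = 0.774356
N(d₁) = 0.925635,  N(d₂) = 0.780640,  e^(−rT) = 0.888324
E₀ = V₀·N(d₁) − D·e^(−rT)·N(d₂)
   = 581.3122·0.925635 − 311.3453·0.888324·0.780640 = 322.177155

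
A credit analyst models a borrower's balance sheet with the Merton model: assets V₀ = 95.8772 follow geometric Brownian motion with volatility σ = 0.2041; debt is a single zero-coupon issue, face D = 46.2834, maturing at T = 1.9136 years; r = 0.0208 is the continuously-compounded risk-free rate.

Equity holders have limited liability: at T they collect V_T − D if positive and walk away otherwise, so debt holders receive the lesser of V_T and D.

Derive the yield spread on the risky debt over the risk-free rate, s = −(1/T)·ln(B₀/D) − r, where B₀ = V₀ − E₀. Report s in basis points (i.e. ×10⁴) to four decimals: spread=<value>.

spread=2.1298

d₁ = [ln(V₀/D) + (r + σ²/2)T] / (σ√T)
   = [ln(95.8772/46.2834) + (0.0208 + 0.5·0.2041²)·1.9136] / (0.2041·√1.9136)
   = [0.728285 + 0.079660] / 0.282338 = 2.861628
d₂ = d₁ − σ√T = 2.861628 − 0.282338 = 2.579291
N(d₁) = 0.997893,  N(d₂) = 0.995050,  e^(−rT) = 0.960979
E₀ = V₀·N(d₁) − D·e^(−rT)·N(d₂)
   = 95.8772·0.997893 − 46.2834·0.960979·0.995050 = 51.417955
B₀ = V₀ − E₀ = 95.8772 − 51.417955 = 44.459245
spread = −(1/T)·ln(B₀/D) − r = −(1/1.9136)·ln(44.459245/46.2834) − 0.0208 = 0.00021298
in basis points: 0.00021298 × 10⁴ = 2.1298 bp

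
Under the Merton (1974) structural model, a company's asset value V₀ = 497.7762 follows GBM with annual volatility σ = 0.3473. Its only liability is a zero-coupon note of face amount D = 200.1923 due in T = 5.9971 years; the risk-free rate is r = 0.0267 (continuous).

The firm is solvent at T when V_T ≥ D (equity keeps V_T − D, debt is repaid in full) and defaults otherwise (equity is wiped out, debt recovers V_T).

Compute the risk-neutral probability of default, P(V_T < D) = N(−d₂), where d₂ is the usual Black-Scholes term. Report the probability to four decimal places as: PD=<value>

PD=0.2021

d₁ = [ln(V₀/D) + (r + σ²/2)T] / (σ√T)
   = [ln(497.7762/200.1923) + (0.0267 + 0.5·0.3473²)·5.9971] / (0.3473·√5.9971)
   = [0.910872 + 0.521800] / 0.850502 = 1.684501
d₂ = d₁ − σ√T = 1.684501 − 0.850502 = 0.833999
risk-neutral PD = N(−d₂) = N(-0.833999) = 0.202141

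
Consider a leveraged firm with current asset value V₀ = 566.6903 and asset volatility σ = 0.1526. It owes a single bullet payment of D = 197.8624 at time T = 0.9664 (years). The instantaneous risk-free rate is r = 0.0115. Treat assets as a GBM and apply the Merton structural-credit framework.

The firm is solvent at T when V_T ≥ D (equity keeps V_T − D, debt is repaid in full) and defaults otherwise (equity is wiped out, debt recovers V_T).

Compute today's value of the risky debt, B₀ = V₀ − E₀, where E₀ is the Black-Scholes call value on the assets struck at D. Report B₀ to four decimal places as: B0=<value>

B0=195.6756

d₁ = [ln(V₀/D) + (r + σ²/2)T] / (σ√T)
   = [ln(566.6903/197.8624) + (0.0115 + 0.5·0.1526²)·0.9664] / (0.1526·√0.9664)
   = [1.052241 + 0.022366] / 0.150014 = 7.163357
d₂ = d₁ − σ√T = 7.163357 − 0.150014 = 7.013343
N(d₁) = 1.000000,  N(d₂) = 1.000000,  e^(−rT) = 0.988948
E₀ = V₀·N(d₁) − D·e^(−rT)·N(d₂)
   = 566.6903·1.000000 − 197.8624·0.988948·1.000000 = 371.014690
B₀ = V₀ − E₀ = 566.6903 − 371.014690 = 195.675610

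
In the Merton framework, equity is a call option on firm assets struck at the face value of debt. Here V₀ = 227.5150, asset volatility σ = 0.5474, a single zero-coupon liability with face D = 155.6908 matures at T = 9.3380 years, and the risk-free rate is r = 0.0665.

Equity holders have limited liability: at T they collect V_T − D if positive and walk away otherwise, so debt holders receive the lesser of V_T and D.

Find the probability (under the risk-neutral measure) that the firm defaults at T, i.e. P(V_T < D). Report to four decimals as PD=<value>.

PD=0.5942

d₁ = [ln(V₀/D) + (r + σ²/2)T] / (σ√T)
   = [ln(227.5150/155.6908) + (0.0665 + 0.5·0.5474²)·9.3380] / (0.5474·√9.3380)
   = [0.379344 + 2.020028] / 1.672753 = 1.434385
d₂ = d₁ − σ√T = 1.434385 − 1.672753 = -0.238367
risk-neutral PD = N(−d₂) = N(0.238367) = 0.594202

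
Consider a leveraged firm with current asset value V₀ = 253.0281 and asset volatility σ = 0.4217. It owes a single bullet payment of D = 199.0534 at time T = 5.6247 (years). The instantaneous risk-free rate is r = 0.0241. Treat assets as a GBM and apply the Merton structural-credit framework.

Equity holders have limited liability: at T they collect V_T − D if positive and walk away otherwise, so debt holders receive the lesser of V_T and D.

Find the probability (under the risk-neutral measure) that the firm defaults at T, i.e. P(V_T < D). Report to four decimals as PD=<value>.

PD=0.5496

d₁ = [ln(V₀/D) + (r + σ²/2)T] / (σ√T)
   = [ln(253.0281/199.0534) + (0.0241 + 0.5·0.4217²)·5.6247] / (0.4217·√5.6247)
   = [0.239927 + 0.635678] / 1.000123 = 0.875498
d₂ = d₁ − σ√T = 0.875498 − 1.000123 = -0.124625
risk-neutral PD = N(−d₂) = N(0.124625) = 0.549590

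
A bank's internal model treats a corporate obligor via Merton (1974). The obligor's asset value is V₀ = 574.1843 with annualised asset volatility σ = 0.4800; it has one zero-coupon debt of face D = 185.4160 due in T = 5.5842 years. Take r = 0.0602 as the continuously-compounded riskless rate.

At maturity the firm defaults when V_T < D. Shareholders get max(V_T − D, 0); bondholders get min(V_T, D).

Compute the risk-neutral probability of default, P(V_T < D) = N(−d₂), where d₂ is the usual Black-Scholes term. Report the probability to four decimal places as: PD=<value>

PD=0.2340

d₁ = [ln(V₀/D) + (r + σ²/2)T] / (σ√T)
   = [ln(574.1843/185.4160) + (0.0602 + 0.5·0.4800²)·5.5842] / (0.4800·√5.5842)
   = [1.130348 + 0.979469] / 1.134284 = 1.860043
d₂ = d₁ − σ√T = 1.860043 − 1.134284 = 0.725760
risk-neutral PD = N(−d₂) = N(-0.725760) = 0.233993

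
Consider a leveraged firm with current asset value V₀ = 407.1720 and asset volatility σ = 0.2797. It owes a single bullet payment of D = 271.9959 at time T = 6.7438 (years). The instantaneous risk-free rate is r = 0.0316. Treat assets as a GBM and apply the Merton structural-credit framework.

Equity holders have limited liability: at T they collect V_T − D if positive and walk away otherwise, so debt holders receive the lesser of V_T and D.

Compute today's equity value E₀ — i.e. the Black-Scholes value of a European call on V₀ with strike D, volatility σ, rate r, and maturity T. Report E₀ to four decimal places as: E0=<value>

d₁ = [ln(V₀/D) + (r + σ²/2)T] / (σ√T)
   = [ln(407.1720/271.9959) + (0.0316 + 0.5·0.2797²)·6.7438] / (0.2797·√6.7438)
   = [0.403449 + 0.476895] / 0.726348 = 1.212013
d₂ = d₁ − σ√T = 1.212013 − 0.726348 = 0.485665
N(d₁) = 0.887246,  N(d₂) = 0.686398,  e^(−rT) = 0.808072
E₀ = V₀·N(d₁) − D·e^(−rT)·N(d₂)
   = 407.1720·0.887246 − 271.9959·0.808072·0.686398 = 210.396954

E0=210.3970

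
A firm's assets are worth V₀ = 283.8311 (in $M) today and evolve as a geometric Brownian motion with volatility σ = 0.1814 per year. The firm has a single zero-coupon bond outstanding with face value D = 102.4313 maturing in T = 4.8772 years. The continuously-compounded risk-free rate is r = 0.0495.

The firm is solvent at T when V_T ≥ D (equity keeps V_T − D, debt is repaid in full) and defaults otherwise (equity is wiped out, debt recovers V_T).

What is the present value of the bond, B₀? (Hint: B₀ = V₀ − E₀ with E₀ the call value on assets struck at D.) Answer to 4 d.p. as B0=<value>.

d₁ = [ln(V₀/D) + (r + σ²/2)T] / (σ√T)
   = [ln(283.8311/102.4313) + (0.0495 + 0.5·0.1814²)·4.8772] / (0.1814·√4.8772)
   = [1.019187 + 0.321666] / 0.400611 = 3.347022
d₂ = d₁ − σ√T = 3.347022 − 0.400611 = 2.946411
N(d₁) = 0.999592,  N(d₂) = 0.998393,  e^(−rT) = 0.785511
E₀ = V₀·N(d₁) − D·e^(−rT)·N(d₂)
   = 283.8311·0.999592 − 102.4313·0.785511·0.998393 = 203.383645
B₀ = V₀ − E₀ = 283.8311 − 203.383645 = 80.447455

B0=80.4475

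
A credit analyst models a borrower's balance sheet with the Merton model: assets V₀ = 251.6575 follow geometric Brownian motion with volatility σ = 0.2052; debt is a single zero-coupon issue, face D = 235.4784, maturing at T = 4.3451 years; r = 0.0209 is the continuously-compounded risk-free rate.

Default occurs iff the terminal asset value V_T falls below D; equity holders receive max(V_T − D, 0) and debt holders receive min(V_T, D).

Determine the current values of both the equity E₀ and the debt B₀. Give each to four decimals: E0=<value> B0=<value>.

d₁ = [ln(V₀/D) + (r + σ²/2)T] / (σ√T)
   = [ln(251.6575/235.4784) + (0.0209 + 0.5·0.2052²)·4.3451] / (0.2052·√4.3451)
   = [0.066450 + 0.182292] / 0.427737 = 0.581530
d₂ = d₁ − σ√T = 0.581530 − 0.427737 = 0.153792
N(d₁) = 0.719558,  N(d₂) = 0.561113,  e^(−rT) = 0.913189
E₀ = V₀·N(d₁) − D·e^(−rT)·N(d₂)
   = 251.6575·0.719558 − 235.4784·0.913189·0.561113 = 60.422545
B₀ = V₀ − E₀ = 251.6575 − 60.422545 = 191.234955

E0=60.4225 B0=191.2350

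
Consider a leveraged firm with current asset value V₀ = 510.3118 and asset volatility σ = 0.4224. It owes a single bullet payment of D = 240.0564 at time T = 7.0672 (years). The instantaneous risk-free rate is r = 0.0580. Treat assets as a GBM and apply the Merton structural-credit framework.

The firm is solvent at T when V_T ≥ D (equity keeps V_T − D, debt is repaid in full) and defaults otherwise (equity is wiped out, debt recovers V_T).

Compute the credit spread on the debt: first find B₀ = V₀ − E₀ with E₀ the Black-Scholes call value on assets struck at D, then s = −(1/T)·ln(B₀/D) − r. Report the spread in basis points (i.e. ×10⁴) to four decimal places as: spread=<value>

spread=215.2853

d₁ = [ln(V₀/D) + (r + σ²/2)T] / (σ√T)
   = [ln(510.3118/240.0564) + (0.0580 + 0.5·0.4224²)·7.0672] / (0.4224·√7.0672)
   = [0.754148 + 1.040369] / 1.122917 = 1.598085
d₂ = d₁ − σ√T = 1.598085 − 1.122917 = 0.475168
N(d₁) = 0.944988,  N(d₂) = 0.682666,  e^(−rT) = 0.663718
E₀ = V₀·N(d₁) − D·e^(−rT)·N(d₂)
   = 510.3118·0.944988 − 240.0564·0.663718·0.682666 = 373.469402
B₀ = V₀ − E₀ = 510.3118 − 373.469402 = 136.842398
spread = −(1/T)·ln(B₀/D) − r = −(1/7.0672)·ln(136.842398/240.0564) − 0.0580 = 0.02152853
in basis points: 0.02152853 × 10⁴ = 215.2853 bp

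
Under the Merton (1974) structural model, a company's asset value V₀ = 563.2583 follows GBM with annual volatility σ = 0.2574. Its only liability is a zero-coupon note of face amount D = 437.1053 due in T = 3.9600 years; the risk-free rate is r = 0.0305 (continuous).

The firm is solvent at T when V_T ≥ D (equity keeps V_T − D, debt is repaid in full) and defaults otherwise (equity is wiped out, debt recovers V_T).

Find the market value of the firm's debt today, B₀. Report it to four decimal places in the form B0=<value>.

d₁ = [ln(V₀/D) + (r + σ²/2)T] / (σ√T)
   = [ln(563.2583/437.1053) + (0.0305 + 0.5·0.2574²)·3.9600] / (0.2574·√3.9600)
   = [0.253564 + 0.251964] / 0.512220 = 0.986937
d₂ = d₁ − σ√T = 0.986937 − 0.512220 = 0.474718
N(d₁) = 0.838163,  N(d₂) = 0.682506,  e^(−rT) = 0.886229
E₀ = V₀·N(d₁) − D·e^(−rT)·N(d₂)
   = 563.2583·0.838163 − 437.1053·0.886229·0.682506 = 207.716469
B₀ = V₀ − E₀ = 563.2583 − 207.716469 = 355.541831

B0=355.5418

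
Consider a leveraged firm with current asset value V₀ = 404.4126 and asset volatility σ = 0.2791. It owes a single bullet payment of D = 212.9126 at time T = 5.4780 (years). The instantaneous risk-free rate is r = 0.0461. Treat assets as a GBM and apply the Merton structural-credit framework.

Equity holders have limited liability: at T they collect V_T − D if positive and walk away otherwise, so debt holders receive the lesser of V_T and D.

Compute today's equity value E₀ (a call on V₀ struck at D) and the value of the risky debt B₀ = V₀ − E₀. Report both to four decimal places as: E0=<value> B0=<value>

E0=245.4068 B0=159.0058

d₁ = [ln(V₀/D) + (r + σ²/2)T] / (σ√T)
   = [ln(404.4126/212.9126) + (0.0461 + 0.5·0.2791²)·5.4780] / (0.2791·√5.4780)
   = [0.641554 + 0.465895] / 0.653237 = 1.695325
d₂ = d₁ − σ√T = 1.695325 − 0.653237 = 1.042088
N(d₁) = 0.954993,  N(d₂) = 0.851314,  e^(−rT) = 0.776828
E₀ = V₀·N(d₁) − D·e^(−rT)·N(d₂)
   = 404.4126·0.954993 − 212.9126·0.776828·0.851314 = 245.406755
B₀ = V₀ − E₀ = 404.4126 − 245.406755 = 159.005845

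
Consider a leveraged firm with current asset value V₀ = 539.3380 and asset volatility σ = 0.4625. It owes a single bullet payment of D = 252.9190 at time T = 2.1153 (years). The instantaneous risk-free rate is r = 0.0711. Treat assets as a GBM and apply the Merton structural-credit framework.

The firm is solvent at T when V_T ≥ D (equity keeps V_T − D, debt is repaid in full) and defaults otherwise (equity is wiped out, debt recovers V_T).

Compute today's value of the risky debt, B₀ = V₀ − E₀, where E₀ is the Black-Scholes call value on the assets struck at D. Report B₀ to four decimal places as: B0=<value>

B0=208.5310

d₁ = [ln(V₀/D) + (r + σ²/2)T] / (σ√T)
   = [ln(539.3380/252.9190) + (0.0711 + 0.5·0.4625²)·2.1153] / (0.4625·√2.1153)
   = [0.757273 + 0.376636] / 0.672663 = 1.685701
d₂ = d₁ − σ√T = 1.685701 − 0.672663 = 1.013037
N(d₁) = 0.954073,  N(d₂) = 0.844479,  e^(−rT) = 0.860366
E₀ = V₀·N(d₁) − D·e^(−rT)·N(d₂)
   = 539.3380·0.954073 − 252.9190·0.860366·0.844479 = 330.806993
B₀ = V₀ − E₀ = 539.3380 − 330.806993 = 208.531007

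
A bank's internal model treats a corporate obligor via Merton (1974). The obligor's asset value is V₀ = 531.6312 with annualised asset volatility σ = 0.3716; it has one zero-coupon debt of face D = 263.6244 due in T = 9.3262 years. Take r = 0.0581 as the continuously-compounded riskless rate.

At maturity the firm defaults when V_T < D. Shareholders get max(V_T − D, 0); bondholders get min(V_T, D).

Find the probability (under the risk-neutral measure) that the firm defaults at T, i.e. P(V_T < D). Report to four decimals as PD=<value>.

d₁ = [ln(V₀/D) + (r + σ²/2)T] / (σ√T)
   = [ln(531.6312/263.6244) + (0.0581 + 0.5·0.3716²)·9.3262] / (0.3716·√9.3262)
   = [0.701425 + 1.185764] / 1.134823 = 1.662981
d₂ = d₁ − σ√T = 1.662981 − 1.134823 = 0.528158
risk-neutral PD = N(−d₂) = N(-0.528158) = 0.298695

PD=0.2987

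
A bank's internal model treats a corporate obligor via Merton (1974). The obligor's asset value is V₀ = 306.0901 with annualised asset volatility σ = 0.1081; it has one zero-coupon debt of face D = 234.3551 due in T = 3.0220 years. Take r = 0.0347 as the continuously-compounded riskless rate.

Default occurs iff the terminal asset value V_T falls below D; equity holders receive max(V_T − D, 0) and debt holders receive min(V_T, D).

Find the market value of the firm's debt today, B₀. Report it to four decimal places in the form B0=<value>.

d₁ = [ln(V₀/D) + (r + σ²/2)T] / (σ√T)
   = [ln(306.0901/234.3551) + (0.0347 + 0.5·0.1081²)·3.0220] / (0.1081·√3.0220)
   = [0.267042 + 0.122520] / 0.187920 = 2.073023
d₂ = d₁ − σ√T = 2.073023 − 0.187920 = 1.885103
N(d₁) = 0.980915,  N(d₂) = 0.970292,  e^(−rT) = 0.900448
E₀ = V₀·N(d₁) − D·e^(−rT)·N(d₂)
   = 306.0901·0.980915 − 234.3551·0.900448·0.970292 = 95.492989
B₀ = V₀ − E₀ = 306.0901 − 95.492989 = 210.597111

B0=210.5971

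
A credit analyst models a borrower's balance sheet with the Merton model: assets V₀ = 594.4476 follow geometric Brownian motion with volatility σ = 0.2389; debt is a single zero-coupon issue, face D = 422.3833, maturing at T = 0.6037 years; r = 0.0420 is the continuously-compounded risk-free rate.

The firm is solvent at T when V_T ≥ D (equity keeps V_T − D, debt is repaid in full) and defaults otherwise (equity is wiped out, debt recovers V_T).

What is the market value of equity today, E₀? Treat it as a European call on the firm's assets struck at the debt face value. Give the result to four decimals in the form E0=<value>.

d₁ = [ln(V₀/D) + (r + σ²/2)T] / (σ√T)
   = [ln(594.4476/422.3833) + (0.0420 + 0.5·0.2389²)·0.6037] / (0.2389·√0.6037)
   = [0.341719 + 0.042583] / 0.185621 = 2.070362
d₂ = d₁ − σ√T = 2.070362 − 0.185621 = 1.884741
N(d₁) = 0.980791,  N(d₂) = 0.970268,  e^(−rT) = 0.974963
E₀ = V₀·N(d₁) − D·e^(−rT)·N(d₂)
   = 594.4476·0.980791 − 422.3833·0.974963·0.970268 = 183.464529

E0=183.4645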